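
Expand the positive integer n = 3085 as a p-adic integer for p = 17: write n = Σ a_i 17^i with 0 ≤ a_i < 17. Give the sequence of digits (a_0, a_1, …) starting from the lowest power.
(a_0, a_1, …) = (8, 11, 10)

Repeated division by 17 gives the digits low-to-high: 3085 = 8 + 11·17^1 + 10·17^2. Digit sequence: (8, 11, 10).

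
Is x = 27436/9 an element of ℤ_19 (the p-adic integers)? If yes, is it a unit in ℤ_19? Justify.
x ∈ ℤ_19 but not a unit; v_19(x) = 3 > 0

ℤ_19 = {x ∈ ℚ_19 : v_19(x) ≥ 0} and ℤ_19^× = {x ∈ ℤ_19 : v_19(x) = 0}. Here v_19(27436/9) = v_19(num) − v_19(den) = 3; compare against these criteria.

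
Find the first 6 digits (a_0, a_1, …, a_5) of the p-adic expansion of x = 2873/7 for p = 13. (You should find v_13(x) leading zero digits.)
(a_0, …, a_5) = (0, 0, 8, 7, 5, 7)

v_13(2873/7) = 2, so a_0 = ... = a_1 = 0. Factor out: x = 13^2 · u with u = 17/7 a unit in ℤ_13. Expand u iteratively via a_{v+i} = u_i mod 13, u_{i+1} = (u_i − a_{v+i})/13:
  u_0 = 17/7;  a_2 = 8;  u_1 = (u_0 − 8)/13 = -3/7
  u_1 = -3/7;  a_3 = 7;  u_2 = (u_1 − 7)/13 = -4/7
  u_2 = -4/7;  a_4 = 5;  u_3 = (u_2 − 5)/13 = -3/7
  u_3 = -3/7;  a_5 = 7;  u_4 = (u_3 − 7)/13 = -4/7
Digits: (0, 0, 8, 7, 5, 7).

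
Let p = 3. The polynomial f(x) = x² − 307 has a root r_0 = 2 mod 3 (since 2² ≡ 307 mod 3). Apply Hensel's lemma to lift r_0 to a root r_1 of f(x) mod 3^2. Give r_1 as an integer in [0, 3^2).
r_1 = 8 (mod 9)

Hensel's recurrence: r_{i+1} = r_i − f(r_i)·(f′(r_i))^{-1} mod 3^{i+2}, with f′(x) = 2x. Iterate:
  r_0 = 2 (mod 3)
  r_1 = 8 (mod 9)
Final: r_1 = 8, and one checks f(r_1) ≡ 0 mod 3^2.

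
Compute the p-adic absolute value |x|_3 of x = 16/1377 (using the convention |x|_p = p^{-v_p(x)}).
|16/1377|_3 = 81

Step 1 — compute v_3(x) by factoring powers of 3 out of the numerator and denominator: v_3(16/1377) = -4. Step 2 — apply |x|_p = p^{-v_p(x)} = 3^{4} = 81.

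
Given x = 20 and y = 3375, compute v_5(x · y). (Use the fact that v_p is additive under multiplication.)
v_5(67500) = 4

v_p(x) = 1 (factor: 20 = 5^1 · 4); v_p(y) = 3 (factor: 3375 = 5^3 · 27). Additivity: v_p(xy) = v_p(x) + v_p(y) = 1 + 3 = 4. (Direct check: xy = 67500 = 5^4 · (108).)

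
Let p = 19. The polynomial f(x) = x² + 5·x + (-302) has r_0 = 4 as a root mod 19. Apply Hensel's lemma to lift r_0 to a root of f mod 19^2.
r_1 = 80 (mod 361)

Hensel: r_{i+1} = r_i − f(r_i)·(f′(r_i))^{-1} mod 19^{i+2}, f′(x) = 2x + 5. Iterate:
  r_0 = 4 (mod 19)
  r_1 = 80 (mod 361)
Final: r = 80 satisfies f(r) ≡ 0 mod 19^2.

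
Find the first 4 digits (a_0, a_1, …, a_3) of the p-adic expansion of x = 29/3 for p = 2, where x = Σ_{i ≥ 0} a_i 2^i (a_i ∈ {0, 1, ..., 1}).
(a_0, …, a_3) = (1, 1, 1, 1)

v_2(29/3) = 0 (numerator and denominator both coprime to 2), so x ∈ ℤ_2^×. Compute digits iteratively via a_i = x_i mod 2, x_{i+1} = (x_i − a_i)/2, with x_0 = x:
  x_0 = 29/3;  a_0 = 1;  x_1 = (x_0 − 1)/2 = 13/3
  x_1 = 13/3;  a_1 = 1;  x_2 = (x_1 − 1)/2 = 5/3
  x_2 = 5/3;  a_2 = 1;  x_3 = (x_2 − 1)/2 = 1/3
  x_3 = 1/3;  a_3 = 1;  x_4 = (x_3 − 1)/2 = -1/3
Digits: (1, 1, 1, 1).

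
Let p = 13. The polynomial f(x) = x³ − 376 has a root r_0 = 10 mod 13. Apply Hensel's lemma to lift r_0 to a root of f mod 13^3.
r_2 = 1583 (mod 2197)

Hensel: r_{i+1} = r_i − f(r_i)/f′(r_i) mod 13^{i+2}, where f′(x) = 3x². Iterate:
  r_0 = 10 (mod 13)
  r_1 = 62 (mod 169)
  r_2 = 1583 (mod 2197)
Final: r = 1583 with f(r) ≡ 0 mod 13^3.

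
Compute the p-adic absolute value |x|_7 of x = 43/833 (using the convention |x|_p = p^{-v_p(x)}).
|43/833|_7 = 49

Step 1 — compute v_7(x) by factoring powers of 7 out of the numerator and denominator: v_7(43/833) = -2. Step 2 — apply |x|_p = p^{-v_p(x)} = 7^{2} = 49.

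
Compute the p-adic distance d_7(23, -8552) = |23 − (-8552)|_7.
d_7(23, -8552) = 1/343

Step 1 — x − y = 23 − (-8552) = 8575. Step 2 — v_7(8575) = 3 (factor: 8575 = (7^3 · 25); the sign does not affect v_p). Step 3 — |x − y|_7 = 7^{-3} = 1/343.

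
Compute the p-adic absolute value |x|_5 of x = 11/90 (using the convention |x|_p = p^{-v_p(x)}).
|11/90|_5 = 5

Step 1 — compute v_5(x) by factoring powers of 5 out of the numerator and denominator: v_5(11/90) = -1. Step 2 — apply |x|_p = p^{-v_p(x)} = 5^{1} = 5.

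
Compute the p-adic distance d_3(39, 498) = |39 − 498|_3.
d_3(39, 498) = 1/27

Step 1 — x − y = 39 − 498 = -459. Step 2 — v_3(-459) = 3 (factor: -459 = −(3^3 · 17); the sign does not affect v_p). Step 3 — |x − y|_3 = 3^{-3} = 1/27.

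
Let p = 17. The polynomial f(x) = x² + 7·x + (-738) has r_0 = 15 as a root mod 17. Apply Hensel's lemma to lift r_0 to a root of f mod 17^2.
r_1 = 151 (mod 289)

Hensel: r_{i+1} = r_i − f(r_i)·(f′(r_i))^{-1} mod 17^{i+2}, f′(x) = 2x + 7. Iterate:
  r_0 = 15 (mod 17)
  r_1 = 151 (mod 289)
Final: r = 151 satisfies f(r) ≡ 0 mod 17^2.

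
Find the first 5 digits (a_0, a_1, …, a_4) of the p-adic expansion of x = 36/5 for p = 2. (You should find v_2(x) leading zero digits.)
(a_0, …, a_4) = (0, 0, 1, 0, 1)

v_2(36/5) = 2, so a_0 = ... = a_1 = 0. Factor out: x = 2^2 · u with u = 9/5 a unit in ℤ_2. Expand u iteratively via a_{v+i} = u_i mod 2, u_{i+1} = (u_i − a_{v+i})/2:
  u_0 = 9/5;  a_2 = 1;  u_1 = (u_0 − 1)/2 = 2/5
  u_1 = 2/5;  a_3 = 0;  u_2 = (u_1 − 0)/2 = 1/5
  u_2 = 1/5;  a_4 = 1;  u_3 = (u_2 − 1)/2 = -2/5
Digits: (0, 0, 1, 0, 1).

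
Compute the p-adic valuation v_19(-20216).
v_19(-20216) = 2

v_19(n) is the largest exponent k such that 19^k divides n. Factor out: -20216 = -19^2 · 56. (Sign doesn't affect v_p.) So v_19(-20216) = 2.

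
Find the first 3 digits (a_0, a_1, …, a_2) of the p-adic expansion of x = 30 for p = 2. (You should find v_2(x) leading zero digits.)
(a_0, …, a_2) = (0, 1, 1)

v_2(30) = 1, so a_0 = ... = a_0 = 0. Factor out: x = 2^1 · u with u = 15 a unit in ℤ_2. Expand u iteratively via a_{v+i} = u_i mod 2, u_{i+1} = (u_i − a_{v+i})/2:
  u_0 = 15;  a_1 = 1;  u_1 = (u_0 − 1)/2 = 7
  u_1 = 7;  a_2 = 1;  u_2 = (u_1 − 1)/2 = 3
Digits: (0, 1, 1).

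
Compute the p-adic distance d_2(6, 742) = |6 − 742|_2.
d_2(6, 742) = 1/32

Step 1 — x − y = 6 − 742 = -736. Step 2 — v_2(-736) = 5 (factor: -736 = −(2^5 · 23); the sign does not affect v_p). Step 3 — |x − y|_2 = 2^{-5} = 1/32.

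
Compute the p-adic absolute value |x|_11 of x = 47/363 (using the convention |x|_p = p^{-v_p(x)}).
|47/363|_11 = 121

Step 1 — compute v_11(x) by factoring powers of 11 out of the numerator and denominator: v_11(47/363) = -2. Step 2 — apply |x|_p = p^{-v_p(x)} = 11^{2} = 121.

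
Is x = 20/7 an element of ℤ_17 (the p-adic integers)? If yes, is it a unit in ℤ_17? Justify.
x ∈ ℤ_17^× (unit); v_17(x) = 0

ℤ_17 = {x ∈ ℚ_17 : v_17(x) ≥ 0} and ℤ_17^× = {x ∈ ℤ_17 : v_17(x) = 0}. Here v_17(20/7) = v_17(num) − v_17(den) = 0; compare against these criteria.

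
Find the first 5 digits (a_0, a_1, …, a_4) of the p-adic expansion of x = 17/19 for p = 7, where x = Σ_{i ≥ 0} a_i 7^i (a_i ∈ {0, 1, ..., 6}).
(a_0, …, a_4) = (2, 5, 0, 1, 5)

v_7(17/19) = 0 (numerator and denominator both coprime to 7), so x ∈ ℤ_7^×. Compute digits iteratively via a_i = x_i mod 7, x_{i+1} = (x_i − a_i)/7, with x_0 = x:
  x_0 = 17/19;  a_0 = 2;  x_1 = (x_0 − 2)/7 = -3/19
  x_1 = -3/19;  a_1 = 5;  x_2 = (x_1 − 5)/7 = -14/19
  x_2 = -14/19;  a_2 = 0;  x_3 = (x_2 − 0)/7 = -2/19
  x_3 = -2/19;  a_3 = 1;  x_4 = (x_3 − 1)/7 = -3/19
  x_4 = -3/19;  a_4 = 5;  x_5 = (x_4 − 5)/7 = -14/19
Digits: (2, 5, 0, 1, 5).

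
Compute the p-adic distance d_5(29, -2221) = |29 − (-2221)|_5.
d_5(29, -2221) = 1/125

Step 1 — x − y = 29 − (-2221) = 2250. Step 2 — v_5(2250) = 3 (factor: 2250 = (5^3 · 18); the sign does not affect v_p). Step 3 — |x − y|_5 = 5^{-3} = 1/125.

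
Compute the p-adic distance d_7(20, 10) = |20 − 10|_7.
d_7(20, 10) = 1

Step 1 — x − y = 20 − 10 = 10. Step 2 — v_7(10) = 0 (factor: 10 = (7^0 · 10); the sign does not affect v_p). Step 3 — |x − y|_7 = 7^{0} = 1.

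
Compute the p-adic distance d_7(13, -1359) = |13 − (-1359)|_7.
d_7(13, -1359) = 1/343

Step 1 — x − y = 13 − (-1359) = 1372. Step 2 — v_7(1372) = 3 (factor: 1372 = (7^3 · 4); the sign does not affect v_p). Step 3 — |x − y|_7 = 7^{-3} = 1/343.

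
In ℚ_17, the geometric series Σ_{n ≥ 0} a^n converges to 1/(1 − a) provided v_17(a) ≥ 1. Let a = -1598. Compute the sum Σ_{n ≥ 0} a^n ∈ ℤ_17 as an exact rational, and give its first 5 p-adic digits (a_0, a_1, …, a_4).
Σ a^n = 1/(1 − a) = 1/1599;  first 5 digits = (1, 8, 7, 11, 12)

v_17(a) = 1 ≥ 1, so the series converges in ℤ_17 to 1/(1 − a) = 1/(1 − (-1598)) = 1/1599. Expand this rational in ℤ_17: compute digits iteratively via d_i = x_i mod 17, x_{i+1} = (x_i − d_i)/17. The first 5 digits are (1, 8, 7, 11, 12).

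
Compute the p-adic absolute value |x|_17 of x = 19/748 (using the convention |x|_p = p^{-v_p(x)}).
|19/748|_17 = 17

Step 1 — compute v_17(x) by factoring powers of 17 out of the numerator and denominator: v_17(19/748) = -1. Step 2 — apply |x|_p = p^{-v_p(x)} = 17^{1} = 17.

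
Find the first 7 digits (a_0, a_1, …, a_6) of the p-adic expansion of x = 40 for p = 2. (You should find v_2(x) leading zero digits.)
(a_0, …, a_6) = (0, 0, 0, 1, 0, 1, 0)

v_2(40) = 3, so a_0 = ... = a_2 = 0. Factor out: x = 2^3 · u with u = 5 a unit in ℤ_2. Expand u iteratively via a_{v+i} = u_i mod 2, u_{i+1} = (u_i − a_{v+i})/2:
  u_0 = 5;  a_3 = 1;  u_1 = (u_0 − 1)/2 = 2
  u_1 = 2;  a_4 = 0;  u_2 = (u_1 − 0)/2 = 1
  u_2 = 1;  a_5 = 1;  u_3 = (u_2 − 1)/2 = 0
  u_3 = 0;  a_6 = 0;  u_4 = (u_3 − 0)/2 = 0
Digits: (0, 0, 0, 1, 0, 1, 0).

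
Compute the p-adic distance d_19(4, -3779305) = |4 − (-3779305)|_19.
d_19(4, -3779305) = 1/130321

Step 1 — x − y = 4 − (-3779305) = 3779309. Step 2 — v_19(3779309) = 4 (factor: 3779309 = (19^4 · 29); the sign does not affect v_p). Step 3 — |x − y|_19 = 19^{-4} = 1/130321.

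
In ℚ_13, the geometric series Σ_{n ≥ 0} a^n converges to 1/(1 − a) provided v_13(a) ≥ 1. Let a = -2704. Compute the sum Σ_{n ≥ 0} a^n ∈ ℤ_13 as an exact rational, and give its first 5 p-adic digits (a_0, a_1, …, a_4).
Σ a^n = 1/(1 − a) = 1/2705;  first 5 digits = (1, 0, 10, 11, 8)

v_13(a) = 2 ≥ 1, so the series converges in ℤ_13 to 1/(1 − a) = 1/(1 − (-2704)) = 1/2705. Expand this rational in ℤ_13: compute digits iteratively via d_i = x_i mod 13, x_{i+1} = (x_i − d_i)/13. The first 5 digits are (1, 0, 10, 11, 8).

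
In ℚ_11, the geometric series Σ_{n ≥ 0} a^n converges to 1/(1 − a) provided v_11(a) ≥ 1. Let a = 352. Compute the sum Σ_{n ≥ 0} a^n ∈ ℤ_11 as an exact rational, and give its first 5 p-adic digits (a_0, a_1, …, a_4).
Σ a^n = 1/(1 − a) = -1/351;  first 5 digits = (1, 10, 3, 4, 7)

v_11(a) = 1 ≥ 1, so the series converges in ℤ_11 to 1/(1 − a) = 1/(1 − 352) = -1/351. Expand this rational in ℤ_11: compute digits iteratively via d_i = x_i mod 11, x_{i+1} = (x_i − d_i)/11. The first 5 digits are (1, 10, 3, 4, 7).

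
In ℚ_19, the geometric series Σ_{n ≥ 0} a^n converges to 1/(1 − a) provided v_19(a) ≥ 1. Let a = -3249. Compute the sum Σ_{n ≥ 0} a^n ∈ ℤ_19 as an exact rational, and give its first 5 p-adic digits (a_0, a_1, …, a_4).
Σ a^n = 1/(1 − a) = 1/3250;  first 5 digits = (1, 0, 10, 18, 4)

v_19(a) = 2 ≥ 1, so the series converges in ℤ_19 to 1/(1 − a) = 1/(1 − (-3249)) = 1/3250. Expand this rational in ℤ_19: compute digits iteratively via d_i = x_i mod 19, x_{i+1} = (x_i − d_i)/19. The first 5 digits are (1, 0, 10, 18, 4).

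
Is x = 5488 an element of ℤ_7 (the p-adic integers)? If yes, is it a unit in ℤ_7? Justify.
x ∈ ℤ_7 but not a unit; v_7(x) = 3 > 0

ℤ_7 = {x ∈ ℚ_7 : v_7(x) ≥ 0} and ℤ_7^× = {x ∈ ℤ_7 : v_7(x) = 0}. Here v_7(5488) = v_7(num) − v_7(den) = 3; compare against these criteria.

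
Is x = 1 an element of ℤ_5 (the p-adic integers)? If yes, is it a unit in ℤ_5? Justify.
x ∈ ℤ_5^× (unit); v_5(x) = 0

ℤ_5 = {x ∈ ℚ_5 : v_5(x) ≥ 0} and ℤ_5^× = {x ∈ ℤ_5 : v_5(x) = 0}. Here v_5(1) = v_5(num) − v_5(den) = 0; compare against these criteria.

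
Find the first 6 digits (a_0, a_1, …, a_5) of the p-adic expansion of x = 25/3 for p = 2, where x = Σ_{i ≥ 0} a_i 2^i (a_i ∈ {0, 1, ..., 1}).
(a_0, …, a_5) = (1, 1, 0, 0, 1, 1)

v_2(25/3) = 0 (numerator and denominator both coprime to 2), so x ∈ ℤ_2^×. Compute digits iteratively via a_i = x_i mod 2, x_{i+1} = (x_i − a_i)/2, with x_0 = x:
  x_0 = 25/3;  a_0 = 1;  x_1 = (x_0 − 1)/2 = 11/3
  x_1 = 11/3;  a_1 = 1;  x_2 = (x_1 − 1)/2 = 4/3
  x_2 = 4/3;  a_2 = 0;  x_3 = (x_2 − 0)/2 = 2/3
  x_3 = 2/3;  a_3 = 0;  x_4 = (x_3 − 0)/2 = 1/3
  x_4 = 1/3;  a_4 = 1;  x_5 = (x_4 − 1)/2 = -1/3
  x_5 = -1/3;  a_5 = 1;  x_6 = (x_5 − 1)/2 = -2/3
Digits: (1, 1, 0, 0, 1, 1).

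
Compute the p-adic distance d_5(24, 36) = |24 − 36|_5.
d_5(24, 36) = 1

Step 1 — x − y = 24 − 36 = -12. Step 2 — v_5(-12) = 0 (factor: -12 = −(5^0 · 12); the sign does not affect v_p). Step 3 — |x − y|_5 = 5^{0} = 1.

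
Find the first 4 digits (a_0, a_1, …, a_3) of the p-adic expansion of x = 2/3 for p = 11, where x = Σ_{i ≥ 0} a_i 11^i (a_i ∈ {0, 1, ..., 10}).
(a_0, …, a_3) = (8, 3, 7, 3)

v_11(2/3) = 0 (numerator and denominator both coprime to 11), so x ∈ ℤ_11^×. Compute digits iteratively via a_i = x_i mod 11, x_{i+1} = (x_i − a_i)/11, with x_0 = x:
  x_0 = 2/3;  a_0 = 8;  x_1 = (x_0 − 8)/11 = -2/3
  x_1 = -2/3;  a_1 = 3;  x_2 = (x_1 − 3)/11 = -1/3
  x_2 = -1/3;  a_2 = 7;  x_3 = (x_2 − 7)/11 = -2/3
  x_3 = -2/3;  a_3 = 3;  x_4 = (x_3 − 3)/11 = -1/3
Digits: (8, 3, 7, 3).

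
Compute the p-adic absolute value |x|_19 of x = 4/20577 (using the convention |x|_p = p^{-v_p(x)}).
|4/20577|_19 = 6859

Step 1 — compute v_19(x) by factoring powers of 19 out of the numerator and denominator: v_19(4/20577) = -3. Step 2 — apply |x|_p = p^{-v_p(x)} = 19^{3} = 6859.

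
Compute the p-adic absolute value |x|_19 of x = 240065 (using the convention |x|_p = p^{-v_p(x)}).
|240065|_19 = 1/6859

Step 1 — compute v_19(x) by factoring powers of 19 out of the numerator and denominator: v_19(240065) = 3. Step 2 — apply |x|_p = p^{-v_p(x)} = 19^{-3} = 1/6859.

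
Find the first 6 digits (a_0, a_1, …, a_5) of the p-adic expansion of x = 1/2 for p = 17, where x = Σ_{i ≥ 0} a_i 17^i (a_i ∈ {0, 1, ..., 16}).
(a_0, …, a_5) = (9, 8, 8, 8, 8, 8)

v_17(1/2) = 0 (numerator and denominator both coprime to 17), so x ∈ ℤ_17^×. Compute digits iteratively via a_i = x_i mod 17, x_{i+1} = (x_i − a_i)/17, with x_0 = x:
  x_0 = 1/2;  a_0 = 9;  x_1 = (x_0 − 9)/17 = -1/2
  x_1 = -1/2;  a_1 = 8;  x_2 = (x_1 − 8)/17 = -1/2
  x_2 = -1/2;  a_2 = 8;  x_3 = (x_2 − 8)/17 = -1/2
  x_3 = -1/2;  a_3 = 8;  x_4 = (x_3 − 8)/17 = -1/2
  x_4 = -1/2;  a_4 = 8;  x_5 = (x_4 − 8)/17 = -1/2
  x_5 = -1/2;  a_5 = 8;  x_6 = (x_5 − 8)/17 = -1/2
Digits: (9, 8, 8, 8, 8, 8).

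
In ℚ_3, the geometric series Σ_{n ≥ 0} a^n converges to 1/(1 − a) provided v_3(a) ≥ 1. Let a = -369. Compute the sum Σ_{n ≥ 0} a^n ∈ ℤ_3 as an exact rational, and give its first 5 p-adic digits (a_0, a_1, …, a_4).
Σ a^n = 1/(1 − a) = 1/370;  first 5 digits = (1, 0, 1, 1, 2)

v_3(a) = 2 ≥ 1, so the series converges in ℤ_3 to 1/(1 − a) = 1/(1 − (-369)) = 1/370. Expand this rational in ℤ_3: compute digits iteratively via d_i = x_i mod 3, x_{i+1} = (x_i − d_i)/3. The first 5 digits are (1, 0, 1, 1, 2).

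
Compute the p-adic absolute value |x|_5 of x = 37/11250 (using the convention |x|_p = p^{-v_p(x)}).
|37/11250|_5 = 625

Step 1 — compute v_5(x) by factoring powers of 5 out of the numerator and denominator: v_5(37/11250) = -4. Step 2 — apply |x|_p = p^{-v_p(x)} = 5^{4} = 625.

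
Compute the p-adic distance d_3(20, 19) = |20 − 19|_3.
d_3(20, 19) = 1

Step 1 — x − y = 20 − 19 = 1. Step 2 — v_3(1) = 0 (factor: 1 = (3^0 · 1); the sign does not affect v_p). Step 3 — |x − y|_3 = 3^{0} = 1.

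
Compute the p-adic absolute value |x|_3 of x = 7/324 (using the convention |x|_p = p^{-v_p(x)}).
|7/324|_3 = 81

Step 1 — compute v_3(x) by factoring powers of 3 out of the numerator and denominator: v_3(7/324) = -4. Step 2 — apply |x|_p = p^{-v_p(x)} = 3^{4} = 81.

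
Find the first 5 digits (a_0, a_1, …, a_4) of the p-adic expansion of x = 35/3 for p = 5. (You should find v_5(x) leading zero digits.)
(a_0, …, a_4) = (0, 4, 3, 1, 3)

v_5(35/3) = 1, so a_0 = ... = a_0 = 0. Factor out: x = 5^1 · u with u = 7/3 a unit in ℤ_5. Expand u iteratively via a_{v+i} = u_i mod 5, u_{i+1} = (u_i − a_{v+i})/5:
  u_0 = 7/3;  a_1 = 4;  u_1 = (u_0 − 4)/5 = -1/3
  u_1 = -1/3;  a_2 = 3;  u_2 = (u_1 − 3)/5 = -2/3
  u_2 = -2/3;  a_3 = 1;  u_3 = (u_2 − 1)/5 = -1/3
  u_3 = -1/3;  a_4 = 3;  u_4 = (u_3 − 3)/5 = -2/3
Digits: (0, 4, 3, 1, 3).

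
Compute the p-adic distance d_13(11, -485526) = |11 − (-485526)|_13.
d_13(11, -485526) = 1/28561

Step 1 — x − y = 11 − (-485526) = 485537. Step 2 — v_13(485537) = 4 (factor: 485537 = (13^4 · 17); the sign does not affect v_p). Step 3 — |x − y|_13 = 13^{-4} = 1/28561.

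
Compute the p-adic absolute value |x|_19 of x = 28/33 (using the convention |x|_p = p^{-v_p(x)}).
|28/33|_19 = 1

Step 1 — compute v_19(x) by factoring powers of 19 out of the numerator and denominator: v_19(28/33) = 0. Step 2 — apply |x|_p = p^{-v_p(x)} = 19^{0} = 1.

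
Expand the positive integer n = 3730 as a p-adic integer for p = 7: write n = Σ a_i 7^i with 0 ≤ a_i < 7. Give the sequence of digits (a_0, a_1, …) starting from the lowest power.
(a_0, a_1, …) = (6, 0, 6, 3, 1)

Repeated division by 7 gives the digits low-to-high: 3730 = 6 + 6·7^2 + 3·7^3 + 1·7^4. Digit sequence: (6, 0, 6, 3, 1).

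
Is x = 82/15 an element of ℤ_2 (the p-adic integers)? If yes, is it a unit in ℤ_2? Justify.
x ∈ ℤ_2 but not a unit; v_2(x) = 1 > 0

ℤ_2 = {x ∈ ℚ_2 : v_2(x) ≥ 0} and ℤ_2^× = {x ∈ ℤ_2 : v_2(x) = 0}. Here v_2(82/15) = v_2(num) − v_2(den) = 1; compare against these criteria.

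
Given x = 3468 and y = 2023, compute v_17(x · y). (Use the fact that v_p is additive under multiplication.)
v_17(7015764) = 4

v_p(x) = 2 (factor: 3468 = 17^2 · 12); v_p(y) = 2 (factor: 2023 = 17^2 · 7). Additivity: v_p(xy) = v_p(x) + v_p(y) = 2 + 2 = 4. (Direct check: xy = 7015764 = 17^4 · (84).)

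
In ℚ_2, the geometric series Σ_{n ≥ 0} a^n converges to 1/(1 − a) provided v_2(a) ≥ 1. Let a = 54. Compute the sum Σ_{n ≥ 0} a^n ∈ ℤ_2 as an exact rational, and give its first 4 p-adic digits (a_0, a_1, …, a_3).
Σ a^n = 1/(1 − a) = -1/53;  first 4 digits = (1, 1, 0, 0)

v_2(a) = 1 ≥ 1, so the series converges in ℤ_2 to 1/(1 − a) = 1/(1 − 54) = -1/53. Expand this rational in ℤ_2: compute digits iteratively via d_i = x_i mod 2, x_{i+1} = (x_i − d_i)/2. The first 4 digits are (1, 1, 0, 0).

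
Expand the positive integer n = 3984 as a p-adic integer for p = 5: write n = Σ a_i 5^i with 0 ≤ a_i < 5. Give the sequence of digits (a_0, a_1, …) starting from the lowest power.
(a_0, a_1, …) = (4, 1, 4, 1, 1, 1)

Repeated division by 5 gives the digits low-to-high: 3984 = 4 + 1·5^1 + 4·5^2 + 1·5^3 + 1·5^4 + 1·5^5. Digit sequence: (4, 1, 4, 1, 1, 1).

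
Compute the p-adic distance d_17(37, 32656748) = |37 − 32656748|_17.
d_17(37, 32656748) = 1/1419857

Step 1 — x − y = 37 − 32656748 = -32656711. Step 2 — v_17(-32656711) = 5 (factor: -32656711 = −(17^5 · 23); the sign does not affect v_p). Step 3 — |x − y|_17 = 17^{-5} = 1/1419857.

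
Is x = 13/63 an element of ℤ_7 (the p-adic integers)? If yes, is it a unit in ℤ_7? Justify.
x ∉ ℤ_7 (v_7(x) = -1 < 0)

ℤ_7 = {x ∈ ℚ_7 : v_7(x) ≥ 0} and ℤ_7^× = {x ∈ ℤ_7 : v_7(x) = 0}. Here v_7(13/63) = v_7(num) − v_7(den) = -1; compare against these criteria.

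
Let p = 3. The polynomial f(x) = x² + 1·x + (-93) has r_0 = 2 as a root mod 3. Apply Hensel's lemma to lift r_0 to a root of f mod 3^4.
r_3 = 77 (mod 81)

Hensel: r_{i+1} = r_i − f(r_i)·(f′(r_i))^{-1} mod 3^{i+2}, f′(x) = 2x + 1. Iterate:
  r_0 = 2 (mod 3)
  r_1 = 5 (mod 9)
  r_2 = 23 (mod 27)
  r_3 = 77 (mod 81)
Final: r = 77 satisfies f(r) ≡ 0 mod 3^4.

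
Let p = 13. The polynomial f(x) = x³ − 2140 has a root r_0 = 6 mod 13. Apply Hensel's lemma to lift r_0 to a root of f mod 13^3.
r_2 = 318 (mod 2197)

Hensel: r_{i+1} = r_i − f(r_i)/f′(r_i) mod 13^{i+2}, where f′(x) = 3x². Iterate:
  r_0 = 6 (mod 13)
  r_1 = 149 (mod 169)
  r_2 = 318 (mod 2197)
Final: r = 318 with f(r) ≡ 0 mod 13^3.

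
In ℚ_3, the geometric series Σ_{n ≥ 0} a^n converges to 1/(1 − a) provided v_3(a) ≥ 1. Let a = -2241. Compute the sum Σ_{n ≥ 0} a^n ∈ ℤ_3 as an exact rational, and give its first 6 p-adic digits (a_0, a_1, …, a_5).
Σ a^n = 1/(1 − a) = 1/2242;  first 6 digits = (1, 0, 0, 1, 2, 2)

v_3(a) = 3 ≥ 1, so the series converges in ℤ_3 to 1/(1 − a) = 1/(1 − (-2241)) = 1/2242. Expand this rational in ℤ_3: compute digits iteratively via d_i = x_i mod 3, x_{i+1} = (x_i − d_i)/3. The first 6 digits are (1, 0, 0, 1, 2, 2).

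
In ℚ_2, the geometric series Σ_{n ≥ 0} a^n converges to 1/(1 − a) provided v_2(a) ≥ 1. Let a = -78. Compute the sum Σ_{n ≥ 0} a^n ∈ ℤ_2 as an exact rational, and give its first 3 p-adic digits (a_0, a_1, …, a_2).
Σ a^n = 1/(1 − a) = 1/79;  first 3 digits = (1, 1, 1)

v_2(a) = 1 ≥ 1, so the series converges in ℤ_2 to 1/(1 − a) = 1/(1 − (-78)) = 1/79. Expand this rational in ℤ_2: compute digits iteratively via d_i = x_i mod 2, x_{i+1} = (x_i − d_i)/2. The first 3 digits are (1, 1, 1).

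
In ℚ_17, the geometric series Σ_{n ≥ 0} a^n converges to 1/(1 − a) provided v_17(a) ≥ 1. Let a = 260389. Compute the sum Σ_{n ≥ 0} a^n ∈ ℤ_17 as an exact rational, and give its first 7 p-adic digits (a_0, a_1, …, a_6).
Σ a^n = 1/(1 − a) = -1/260388;  first 7 digits = (1, 0, 0, 2, 3, 0, 4)

v_17(a) = 3 ≥ 1, so the series converges in ℤ_17 to 1/(1 − a) = 1/(1 − 260389) = -1/260388. Expand this rational in ℤ_17: compute digits iteratively via d_i = x_i mod 17, x_{i+1} = (x_i − d_i)/17. The first 7 digits are (1, 0, 0, 2, 3, 0, 4).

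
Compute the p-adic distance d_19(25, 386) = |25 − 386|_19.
d_19(25, 386) = 1/361

Step 1 — x − y = 25 − 386 = -361. Step 2 — v_19(-361) = 2 (factor: -361 = −(19^2 · 1); the sign does not affect v_p). Step 3 — |x − y|_19 = 19^{-2} = 1/361.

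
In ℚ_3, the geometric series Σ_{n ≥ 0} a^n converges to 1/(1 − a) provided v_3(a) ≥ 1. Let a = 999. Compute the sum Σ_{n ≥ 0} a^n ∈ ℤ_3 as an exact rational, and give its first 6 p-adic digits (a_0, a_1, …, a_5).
Σ a^n = 1/(1 − a) = -1/998;  first 6 digits = (1, 0, 0, 1, 0, 1)

v_3(a) = 3 ≥ 1, so the series converges in ℤ_3 to 1/(1 − a) = 1/(1 − 999) = -1/998. Expand this rational in ℤ_3: compute digits iteratively via d_i = x_i mod 3, x_{i+1} = (x_i − d_i)/3. The first 6 digits are (1, 0, 0, 1, 0, 1).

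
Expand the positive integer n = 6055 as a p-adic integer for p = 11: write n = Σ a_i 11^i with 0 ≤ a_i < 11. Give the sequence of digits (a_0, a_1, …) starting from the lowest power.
(a_0, a_1, …) = (5, 0, 6, 4)

Repeated division by 11 gives the digits low-to-high: 6055 = 5 + 6·11^2 + 4·11^3. Digit sequence: (5, 0, 6, 4).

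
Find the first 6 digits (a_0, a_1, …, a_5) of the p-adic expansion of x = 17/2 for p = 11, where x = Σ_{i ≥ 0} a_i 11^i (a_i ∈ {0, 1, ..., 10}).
(a_0, …, a_5) = (3, 6, 5, 5, 5, 5)

v_11(17/2) = 0 (numerator and denominator both coprime to 11), so x ∈ ℤ_11^×. Compute digits iteratively via a_i = x_i mod 11, x_{i+1} = (x_i − a_i)/11, with x_0 = x:
  x_0 = 17/2;  a_0 = 3;  x_1 = (x_0 − 3)/11 = 1/2
  x_1 = 1/2;  a_1 = 6;  x_2 = (x_1 − 6)/11 = -1/2
  x_2 = -1/2;  a_2 = 5;  x_3 = (x_2 − 5)/11 = -1/2
  x_3 = -1/2;  a_3 = 5;  x_4 = (x_3 − 5)/11 = -1/2
  x_4 = -1/2;  a_4 = 5;  x_5 = (x_4 − 5)/11 = -1/2
  x_5 = -1/2;  a_5 = 5;  x_6 = (x_5 − 5)/11 = -1/2
Digits: (3, 6, 5, 5, 5, 5).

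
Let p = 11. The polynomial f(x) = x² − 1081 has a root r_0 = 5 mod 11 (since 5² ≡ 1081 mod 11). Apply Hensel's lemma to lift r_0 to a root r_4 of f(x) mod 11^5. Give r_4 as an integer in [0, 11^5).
r_4 = 57634 (mod 161051)

Hensel's recurrence: r_{i+1} = r_i − f(r_i)·(f′(r_i))^{-1} mod 11^{i+2}, with f′(x) = 2x. Iterate:
  r_0 = 5 (mod 11)
  r_1 = 38 (mod 121)
  r_2 = 401 (mod 1331)
  r_3 = 13711 (mod 14641)
  r_4 = 57634 (mod 161051)
Final: r_4 = 57634, and one checks f(r_4) ≡ 0 mod 11^5.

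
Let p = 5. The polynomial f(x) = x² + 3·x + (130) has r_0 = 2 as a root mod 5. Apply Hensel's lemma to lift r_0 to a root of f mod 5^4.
r_3 = 32 (mod 625)

Hensel: r_{i+1} = r_i − f(r_i)·(f′(r_i))^{-1} mod 5^{i+2}, f′(x) = 2x + 3. Iterate:
  r_0 = 2 (mod 5)
  r_1 = 7 (mod 25)
  r_2 = 32 (mod 125)
  r_3 = 32 (mod 625)
Final: r = 32 satisfies f(r) ≡ 0 mod 5^4.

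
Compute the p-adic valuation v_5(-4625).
v_5(-4625) = 3

v_5(n) is the largest exponent k such that 5^k divides n. Factor out: -4625 = -5^3 · 37. (Sign doesn't affect v_p.) So v_5(-4625) = 3.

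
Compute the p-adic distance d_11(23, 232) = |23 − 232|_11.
d_11(23, 232) = 1/11

Step 1 — x − y = 23 − 232 = -209. Step 2 — v_11(-209) = 1 (factor: -209 = −(11^1 · 19); the sign does not affect v_p). Step 3 — |x − y|_11 = 11^{-1} = 1/11.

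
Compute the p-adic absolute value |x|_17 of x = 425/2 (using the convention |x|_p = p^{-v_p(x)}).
|425/2|_17 = 1/17

Step 1 — compute v_17(x) by factoring powers of 17 out of the numerator and denominator: v_17(425/2) = 1. Step 2 — apply |x|_p = p^{-v_p(x)} = 17^{-1} = 1/17.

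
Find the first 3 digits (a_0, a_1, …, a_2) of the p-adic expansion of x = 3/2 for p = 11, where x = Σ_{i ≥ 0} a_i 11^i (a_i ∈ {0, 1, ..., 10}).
(a_0, …, a_2) = (7, 5, 5)

v_11(3/2) = 0 (numerator and denominator both coprime to 11), so x ∈ ℤ_11^×. Compute digits iteratively via a_i = x_i mod 11, x_{i+1} = (x_i − a_i)/11, with x_0 = x:
  x_0 = 3/2;  a_0 = 7;  x_1 = (x_0 − 7)/11 = -1/2
  x_1 = -1/2;  a_1 = 5;  x_2 = (x_1 − 5)/11 = -1/2
  x_2 = -1/2;  a_2 = 5;  x_3 = (x_2 − 5)/11 = -1/2
Digits: (7, 5, 5).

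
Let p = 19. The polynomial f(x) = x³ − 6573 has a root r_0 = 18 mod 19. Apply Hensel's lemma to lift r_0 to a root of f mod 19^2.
r_1 = 265 (mod 361)

Hensel: r_{i+1} = r_i − f(r_i)/f′(r_i) mod 19^{i+2}, where f′(x) = 3x². Iterate:
  r_0 = 18 (mod 19)
  r_1 = 265 (mod 361)
Final: r = 265 with f(r) ≡ 0 mod 19^2.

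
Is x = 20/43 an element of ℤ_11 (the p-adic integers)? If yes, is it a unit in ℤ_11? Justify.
x ∈ ℤ_11^× (unit); v_11(x) = 0

ℤ_11 = {x ∈ ℚ_11 : v_11(x) ≥ 0} and ℤ_11^× = {x ∈ ℤ_11 : v_11(x) = 0}. Here v_11(20/43) = v_11(num) − v_11(den) = 0; compare against these criteria.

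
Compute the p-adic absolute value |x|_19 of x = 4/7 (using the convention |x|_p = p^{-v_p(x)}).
|4/7|_19 = 1

Step 1 — compute v_19(x) by factoring powers of 19 out of the numerator and denominator: v_19(4/7) = 0. Step 2 — apply |x|_p = p^{-v_p(x)} = 19^{0} = 1.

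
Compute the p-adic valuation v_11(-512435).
v_11(-512435) = 4

v_11(n) is the largest exponent k such that 11^k divides n. Factor out: -512435 = -11^4 · 35. (Sign doesn't affect v_p.) So v_11(-512435) = 4.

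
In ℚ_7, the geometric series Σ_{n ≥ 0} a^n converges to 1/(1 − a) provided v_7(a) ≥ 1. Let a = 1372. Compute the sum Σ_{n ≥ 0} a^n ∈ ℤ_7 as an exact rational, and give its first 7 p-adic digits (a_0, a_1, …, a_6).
Σ a^n = 1/(1 − a) = -1/1371;  first 7 digits = (1, 0, 0, 4, 0, 0, 2)

v_7(a) = 3 ≥ 1, so the series converges in ℤ_7 to 1/(1 − a) = 1/(1 − 1372) = -1/1371. Expand this rational in ℤ_7: compute digits iteratively via d_i = x_i mod 7, x_{i+1} = (x_i − d_i)/7. The first 7 digits are (1, 0, 0, 4, 0, 0, 2).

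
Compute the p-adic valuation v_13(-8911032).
v_13(-8911032) = 5

v_13(n) is the largest exponent k such that 13^k divides n. Factor out: -8911032 = -13^5 · 24. (Sign doesn't affect v_p.) So v_13(-8911032) = 5.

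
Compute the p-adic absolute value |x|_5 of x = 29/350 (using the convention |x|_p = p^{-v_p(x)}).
|29/350|_5 = 25

Step 1 — compute v_5(x) by factoring powers of 5 out of the numerator and denominator: v_5(29/350) = -2. Step 2 — apply |x|_p = p^{-v_p(x)} = 5^{2} = 25.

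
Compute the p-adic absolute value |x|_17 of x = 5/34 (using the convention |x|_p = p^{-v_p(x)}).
|5/34|_17 = 17

Step 1 — compute v_17(x) by factoring powers of 17 out of the numerator and denominator: v_17(5/34) = -1. Step 2 — apply |x|_p = p^{-v_p(x)} = 17^{1} = 17.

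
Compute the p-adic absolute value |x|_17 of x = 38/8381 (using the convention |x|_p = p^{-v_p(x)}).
|38/8381|_17 = 289

Step 1 — compute v_17(x) by factoring powers of 17 out of the numerator and denominator: v_17(38/8381) = -2. Step 2 — apply |x|_p = p^{-v_p(x)} = 17^{2} = 289.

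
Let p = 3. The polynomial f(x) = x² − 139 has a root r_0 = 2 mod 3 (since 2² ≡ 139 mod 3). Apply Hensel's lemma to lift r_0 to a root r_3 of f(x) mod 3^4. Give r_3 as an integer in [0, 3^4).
r_3 = 56 (mod 81)

Hensel's recurrence: r_{i+1} = r_i − f(r_i)·(f′(r_i))^{-1} mod 3^{i+2}, with f′(x) = 2x. Iterate:
  r_0 = 2 (mod 3)
  r_1 = 2 (mod 9)
  r_2 = 2 (mod 27)
  r_3 = 56 (mod 81)
Final: r_3 = 56, and one checks f(r_3) ≡ 0 mod 3^4.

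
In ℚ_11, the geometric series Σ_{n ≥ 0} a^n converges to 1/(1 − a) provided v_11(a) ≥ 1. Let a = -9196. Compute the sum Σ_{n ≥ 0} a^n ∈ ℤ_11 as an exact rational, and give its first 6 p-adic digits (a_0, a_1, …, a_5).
Σ a^n = 1/(1 − a) = 1/9197;  first 6 digits = (1, 0, 1, 4, 0, 8)

v_11(a) = 2 ≥ 1, so the series converges in ℤ_11 to 1/(1 − a) = 1/(1 − (-9196)) = 1/9197. Expand this rational in ℤ_11: compute digits iteratively via d_i = x_i mod 11, x_{i+1} = (x_i − d_i)/11. The first 6 digits are (1, 0, 1, 4, 0, 8).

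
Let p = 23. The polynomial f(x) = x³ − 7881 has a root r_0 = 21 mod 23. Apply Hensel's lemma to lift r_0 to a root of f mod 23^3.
r_2 = 9957 (mod 12167)

Hensel: r_{i+1} = r_i − f(r_i)/f′(r_i) mod 23^{i+2}, where f′(x) = 3x². Iterate:
  r_0 = 21 (mod 23)
  r_1 = 435 (mod 529)
  r_2 = 9957 (mod 12167)
Final: r = 9957 with f(r) ≡ 0 mod 23^3.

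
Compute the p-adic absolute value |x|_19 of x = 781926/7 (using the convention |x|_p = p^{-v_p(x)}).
|781926/7|_19 = 1/130321

Step 1 — compute v_19(x) by factoring powers of 19 out of the numerator and denominator: v_19(781926/7) = 4. Step 2 — apply |x|_p = p^{-v_p(x)} = 19^{-4} = 1/130321.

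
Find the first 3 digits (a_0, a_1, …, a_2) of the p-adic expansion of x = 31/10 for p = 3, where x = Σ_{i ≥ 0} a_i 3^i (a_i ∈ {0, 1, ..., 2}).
(a_0, …, a_2) = (1, 1, 2)

v_3(31/10) = 0 (numerator and denominator both coprime to 3), so x ∈ ℤ_3^×. Compute digits iteratively via a_i = x_i mod 3, x_{i+1} = (x_i − a_i)/3, with x_0 = x:
  x_0 = 31/10;  a_0 = 1;  x_1 = (x_0 − 1)/3 = 7/10
  x_1 = 7/10;  a_1 = 1;  x_2 = (x_1 − 1)/3 = -1/10
  x_2 = -1/10;  a_2 = 2;  x_3 = (x_2 − 2)/3 = -7/10
Digits: (1, 1, 2).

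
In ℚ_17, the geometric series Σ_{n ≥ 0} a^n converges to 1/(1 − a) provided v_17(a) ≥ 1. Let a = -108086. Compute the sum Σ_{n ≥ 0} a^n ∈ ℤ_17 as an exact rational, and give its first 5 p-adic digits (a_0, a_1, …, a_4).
Σ a^n = 1/(1 − a) = 1/108087;  first 5 digits = (1, 0, 0, 12, 15)

v_17(a) = 3 ≥ 1, so the series converges in ℤ_17 to 1/(1 − a) = 1/(1 − (-108086)) = 1/108087. Expand this rational in ℤ_17: compute digits iteratively via d_i = x_i mod 17, x_{i+1} = (x_i − d_i)/17. The first 5 digits are (1, 0, 0, 12, 15).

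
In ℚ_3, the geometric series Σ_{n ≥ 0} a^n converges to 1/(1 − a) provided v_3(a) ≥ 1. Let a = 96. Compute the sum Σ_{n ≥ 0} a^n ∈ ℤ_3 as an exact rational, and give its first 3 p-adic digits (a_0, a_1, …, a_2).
Σ a^n = 1/(1 − a) = -1/95;  first 3 digits = (1, 2, 2)

v_3(a) = 1 ≥ 1, so the series converges in ℤ_3 to 1/(1 − a) = 1/(1 − 96) = -1/95. Expand this rational in ℤ_3: compute digits iteratively via d_i = x_i mod 3, x_{i+1} = (x_i − d_i)/3. The first 3 digits are (1, 2, 2).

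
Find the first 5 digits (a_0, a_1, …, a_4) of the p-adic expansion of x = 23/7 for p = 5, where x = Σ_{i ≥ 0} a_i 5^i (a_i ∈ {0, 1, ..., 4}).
(a_0, …, a_4) = (4, 2, 1, 4, 2)

v_5(23/7) = 0 (numerator and denominator both coprime to 5), so x ∈ ℤ_5^×. Compute digits iteratively via a_i = x_i mod 5, x_{i+1} = (x_i − a_i)/5, with x_0 = x:
  x_0 = 23/7;  a_0 = 4;  x_1 = (x_0 − 4)/5 = -1/7
  x_1 = -1/7;  a_1 = 2;  x_2 = (x_1 − 2)/5 = -3/7
  x_2 = -3/7;  a_2 = 1;  x_3 = (x_2 − 1)/5 = -2/7
  x_3 = -2/7;  a_3 = 4;  x_4 = (x_3 − 4)/5 = -6/7
  x_4 = -6/7;  a_4 = 2;  x_5 = (x_4 − 2)/5 = -4/7
Digits: (4, 2, 1, 4, 2).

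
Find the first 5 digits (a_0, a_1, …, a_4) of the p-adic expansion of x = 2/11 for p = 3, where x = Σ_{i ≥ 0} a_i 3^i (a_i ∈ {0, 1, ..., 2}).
(a_0, …, a_4) = (1, 0, 1, 1, 2)

v_3(2/11) = 0 (numerator and denominator both coprime to 3), so x ∈ ℤ_3^×. Compute digits iteratively via a_i = x_i mod 3, x_{i+1} = (x_i − a_i)/3, with x_0 = x:
  x_0 = 2/11;  a_0 = 1;  x_1 = (x_0 − 1)/3 = -3/11
  x_1 = -3/11;  a_1 = 0;  x_2 = (x_1 − 0)/3 = -1/11
  x_2 = -1/11;  a_2 = 1;  x_3 = (x_2 − 1)/3 = -4/11
  x_3 = -4/11;  a_3 = 1;  x_4 = (x_3 − 1)/3 = -5/11
  x_4 = -5/11;  a_4 = 2;  x_5 = (x_4 − 2)/3 = -9/11
Digits: (1, 0, 1, 1, 2).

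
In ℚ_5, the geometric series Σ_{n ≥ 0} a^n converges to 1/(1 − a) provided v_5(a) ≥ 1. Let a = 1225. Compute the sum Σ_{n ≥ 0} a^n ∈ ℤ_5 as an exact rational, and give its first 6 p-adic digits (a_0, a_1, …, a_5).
Σ a^n = 1/(1 − a) = -1/1224;  first 6 digits = (1, 0, 4, 4, 2, 0)

v_5(a) = 2 ≥ 1, so the series converges in ℤ_5 to 1/(1 − a) = 1/(1 − 1225) = -1/1224. Expand this rational in ℤ_5: compute digits iteratively via d_i = x_i mod 5, x_{i+1} = (x_i − d_i)/5. The first 6 digits are (1, 0, 4, 4, 2, 0).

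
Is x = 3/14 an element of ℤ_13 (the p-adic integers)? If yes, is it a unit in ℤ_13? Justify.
x ∈ ℤ_13^× (unit); v_13(x) = 0

ℤ_13 = {x ∈ ℚ_13 : v_13(x) ≥ 0} and ℤ_13^× = {x ∈ ℤ_13 : v_13(x) = 0}. Here v_13(3/14) = v_13(num) − v_13(den) = 0; compare against these criteria.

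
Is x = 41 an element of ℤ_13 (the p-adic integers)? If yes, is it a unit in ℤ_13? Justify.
x ∈ ℤ_13^× (unit); v_13(x) = 0

ℤ_13 = {x ∈ ℚ_13 : v_13(x) ≥ 0} and ℤ_13^× = {x ∈ ℤ_13 : v_13(x) = 0}. Here v_13(41) = v_13(num) − v_13(den) = 0; compare against these criteria.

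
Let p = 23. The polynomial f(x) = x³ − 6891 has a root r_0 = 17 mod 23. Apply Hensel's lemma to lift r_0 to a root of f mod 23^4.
r_3 = 108784 (mod 279841)

Hensel: r_{i+1} = r_i − f(r_i)/f′(r_i) mod 23^{i+2}, where f′(x) = 3x². Iterate:
  r_0 = 17 (mod 23)
  r_1 = 339 (mod 529)
  r_2 = 11448 (mod 12167)
  r_3 = 108784 (mod 279841)
Final: r = 108784 with f(r) ≡ 0 mod 23^4.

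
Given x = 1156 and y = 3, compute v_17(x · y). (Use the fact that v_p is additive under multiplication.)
v_17(3468) = 2

v_p(x) = 2 (factor: 1156 = 17^2 · 4); v_p(y) = 0 (factor: 3 = 17^0 · 3). Additivity: v_p(xy) = v_p(x) + v_p(y) = 2 + 0 = 2. (Direct check: xy = 3468 = 17^2 · (12).)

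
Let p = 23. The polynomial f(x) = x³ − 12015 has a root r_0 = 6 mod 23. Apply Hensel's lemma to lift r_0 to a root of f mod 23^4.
r_3 = 49709 (mod 279841)

Hensel: r_{i+1} = r_i − f(r_i)/f′(r_i) mod 23^{i+2}, where f′(x) = 3x². Iterate:
  r_0 = 6 (mod 23)
  r_1 = 512 (mod 529)
  r_2 = 1041 (mod 12167)
  r_3 = 49709 (mod 279841)
Final: r = 49709 with f(r) ≡ 0 mod 23^4.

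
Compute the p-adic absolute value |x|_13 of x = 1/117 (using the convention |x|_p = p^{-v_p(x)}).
|1/117|_13 = 13

Step 1 — compute v_13(x) by factoring powers of 13 out of the numerator and denominator: v_13(1/117) = -1. Step 2 — apply |x|_p = p^{-v_p(x)} = 13^{1} = 13.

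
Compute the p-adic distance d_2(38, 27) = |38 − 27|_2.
d_2(38, 27) = 1

Step 1 — x − y = 38 − 27 = 11. Step 2 — v_2(11) = 0 (factor: 11 = (2^0 · 11); the sign does not affect v_p). Step 3 — |x − y|_2 = 2^{0} = 1.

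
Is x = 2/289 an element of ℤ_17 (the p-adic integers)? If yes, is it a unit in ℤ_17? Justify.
x ∉ ℤ_17 (v_17(x) = -2 < 0)

ℤ_17 = {x ∈ ℚ_17 : v_17(x) ≥ 0} and ℤ_17^× = {x ∈ ℤ_17 : v_17(x) = 0}. Here v_17(2/289) = v_17(num) − v_17(den) = -2; compare against these criteria.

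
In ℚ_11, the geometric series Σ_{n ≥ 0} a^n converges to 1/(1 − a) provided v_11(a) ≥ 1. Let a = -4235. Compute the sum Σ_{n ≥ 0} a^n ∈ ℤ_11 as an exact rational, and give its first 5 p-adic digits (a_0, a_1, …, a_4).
Σ a^n = 1/(1 − a) = 1/4236;  first 5 digits = (1, 0, 9, 7, 3)

v_11(a) = 2 ≥ 1, so the series converges in ℤ_11 to 1/(1 − a) = 1/(1 − (-4235)) = 1/4236. Expand this rational in ℤ_11: compute digits iteratively via d_i = x_i mod 11, x_{i+1} = (x_i − d_i)/11. The first 5 digits are (1, 0, 9, 7, 3).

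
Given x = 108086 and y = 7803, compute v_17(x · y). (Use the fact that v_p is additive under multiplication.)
v_17(843395058) = 5

v_p(x) = 3 (factor: 108086 = 17^3 · 22); v_p(y) = 2 (factor: 7803 = 17^2 · 27). Additivity: v_p(xy) = v_p(x) + v_p(y) = 3 + 2 = 5. (Direct check: xy = 843395058 = 17^5 · (594).)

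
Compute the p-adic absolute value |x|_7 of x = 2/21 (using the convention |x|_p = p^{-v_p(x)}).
|2/21|_7 = 7

Step 1 — compute v_7(x) by factoring powers of 7 out of the numerator and denominator: v_7(2/21) = -1. Step 2 — apply |x|_p = p^{-v_p(x)} = 7^{1} = 7.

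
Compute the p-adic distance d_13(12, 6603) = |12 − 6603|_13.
d_13(12, 6603) = 1/2197

Step 1 — x − y = 12 − 6603 = -6591. Step 2 — v_13(-6591) = 3 (factor: -6591 = −(13^3 · 3); the sign does not affect v_p). Step 3 — |x − y|_13 = 13^{-3} = 1/2197.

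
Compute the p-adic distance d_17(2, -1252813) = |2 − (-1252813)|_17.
d_17(2, -1252813) = 1/83521

Step 1 — x − y = 2 − (-1252813) = 1252815. Step 2 — v_17(1252815) = 4 (factor: 1252815 = (17^4 · 15); the sign does not affect v_p). Step 3 — |x − y|_17 = 17^{-4} = 1/83521.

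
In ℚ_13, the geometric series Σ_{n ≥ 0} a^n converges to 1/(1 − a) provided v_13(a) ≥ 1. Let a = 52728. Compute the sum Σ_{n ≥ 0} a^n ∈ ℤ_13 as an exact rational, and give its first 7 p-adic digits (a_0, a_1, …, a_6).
Σ a^n = 1/(1 − a) = -1/52727;  first 7 digits = (1, 0, 0, 11, 1, 0, 4)

v_13(a) = 3 ≥ 1, so the series converges in ℤ_13 to 1/(1 − a) = 1/(1 − 52728) = -1/52727. Expand this rational in ℤ_13: compute digits iteratively via d_i = x_i mod 13, x_{i+1} = (x_i − d_i)/13. The first 7 digits are (1, 0, 0, 11, 1, 0, 4).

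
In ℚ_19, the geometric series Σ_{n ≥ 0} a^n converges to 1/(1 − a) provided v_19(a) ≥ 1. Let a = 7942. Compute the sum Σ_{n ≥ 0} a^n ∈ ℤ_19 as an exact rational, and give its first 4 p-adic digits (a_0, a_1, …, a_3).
Σ a^n = 1/(1 − a) = -1/7941;  first 4 digits = (1, 0, 3, 1)

v_19(a) = 2 ≥ 1, so the series converges in ℤ_19 to 1/(1 − a) = 1/(1 − 7942) = -1/7941. Expand this rational in ℤ_19: compute digits iteratively via d_i = x_i mod 19, x_{i+1} = (x_i − d_i)/19. The first 4 digits are (1, 0, 3, 1).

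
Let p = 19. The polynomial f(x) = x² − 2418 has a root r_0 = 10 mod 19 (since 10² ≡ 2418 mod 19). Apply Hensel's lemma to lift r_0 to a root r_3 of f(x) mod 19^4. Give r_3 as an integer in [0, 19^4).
r_3 = 113516 (mod 130321)

Hensel's recurrence: r_{i+1} = r_i − f(r_i)·(f′(r_i))^{-1} mod 19^{i+2}, with f′(x) = 2x. Iterate:
  r_0 = 10 (mod 19)
  r_1 = 162 (mod 361)
  r_2 = 3772 (mod 6859)
  r_3 = 113516 (mod 130321)
Final: r_3 = 113516, and one checks f(r_3) ≡ 0 mod 19^4.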